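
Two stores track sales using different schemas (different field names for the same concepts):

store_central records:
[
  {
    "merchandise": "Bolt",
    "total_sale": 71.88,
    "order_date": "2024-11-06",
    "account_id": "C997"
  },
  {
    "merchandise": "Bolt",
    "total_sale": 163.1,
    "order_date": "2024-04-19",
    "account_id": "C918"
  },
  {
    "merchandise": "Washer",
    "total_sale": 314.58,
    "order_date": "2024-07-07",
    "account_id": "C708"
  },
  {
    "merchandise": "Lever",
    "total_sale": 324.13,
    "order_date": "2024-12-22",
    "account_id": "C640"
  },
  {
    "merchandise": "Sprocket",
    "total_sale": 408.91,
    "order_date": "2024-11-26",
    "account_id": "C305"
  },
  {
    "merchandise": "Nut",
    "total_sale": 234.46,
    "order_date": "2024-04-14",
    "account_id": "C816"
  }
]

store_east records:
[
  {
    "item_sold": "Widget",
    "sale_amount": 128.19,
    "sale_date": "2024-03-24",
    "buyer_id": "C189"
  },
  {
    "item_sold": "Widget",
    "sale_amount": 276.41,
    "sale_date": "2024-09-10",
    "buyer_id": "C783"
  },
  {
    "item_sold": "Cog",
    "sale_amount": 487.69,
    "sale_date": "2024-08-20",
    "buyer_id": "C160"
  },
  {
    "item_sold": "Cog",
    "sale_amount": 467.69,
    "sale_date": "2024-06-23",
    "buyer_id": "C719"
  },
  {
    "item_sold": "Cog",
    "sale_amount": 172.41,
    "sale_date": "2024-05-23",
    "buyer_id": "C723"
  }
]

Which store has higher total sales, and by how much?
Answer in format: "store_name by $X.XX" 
store_east by $15.33

Schema mapping: "total_sale" (store_central) = "sale_amount" (store_east) = sale amount

Total for store_central: 1517.06
Total for store_east: 1532.39

Difference: |1517.06 - 1532.39| = 15.33
store_east has higher sales by $15.33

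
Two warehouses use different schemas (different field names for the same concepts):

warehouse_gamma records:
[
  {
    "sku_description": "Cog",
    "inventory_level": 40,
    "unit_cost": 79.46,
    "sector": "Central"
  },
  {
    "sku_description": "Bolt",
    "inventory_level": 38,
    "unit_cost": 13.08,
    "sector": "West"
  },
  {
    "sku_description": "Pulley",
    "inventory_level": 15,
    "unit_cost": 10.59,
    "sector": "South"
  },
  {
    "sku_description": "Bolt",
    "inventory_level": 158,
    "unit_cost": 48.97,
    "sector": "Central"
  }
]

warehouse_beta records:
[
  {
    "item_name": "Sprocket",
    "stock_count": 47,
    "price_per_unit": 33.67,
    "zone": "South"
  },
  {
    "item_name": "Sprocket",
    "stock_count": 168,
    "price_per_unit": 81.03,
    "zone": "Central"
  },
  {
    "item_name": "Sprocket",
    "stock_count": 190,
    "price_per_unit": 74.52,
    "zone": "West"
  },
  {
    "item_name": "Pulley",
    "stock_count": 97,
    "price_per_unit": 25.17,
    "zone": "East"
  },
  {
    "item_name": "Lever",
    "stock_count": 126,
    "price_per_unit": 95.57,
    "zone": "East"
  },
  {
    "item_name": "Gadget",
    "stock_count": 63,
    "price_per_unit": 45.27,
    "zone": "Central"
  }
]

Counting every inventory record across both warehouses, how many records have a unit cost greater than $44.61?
6

Schema mapping: "unit_cost" (warehouse_gamma) = "price_per_unit" (warehouse_beta) = unit cost

Records > $44.61 in warehouse_gamma: 2
Records > $44.61 in warehouse_beta: 4

Total count: 2 + 4 = 6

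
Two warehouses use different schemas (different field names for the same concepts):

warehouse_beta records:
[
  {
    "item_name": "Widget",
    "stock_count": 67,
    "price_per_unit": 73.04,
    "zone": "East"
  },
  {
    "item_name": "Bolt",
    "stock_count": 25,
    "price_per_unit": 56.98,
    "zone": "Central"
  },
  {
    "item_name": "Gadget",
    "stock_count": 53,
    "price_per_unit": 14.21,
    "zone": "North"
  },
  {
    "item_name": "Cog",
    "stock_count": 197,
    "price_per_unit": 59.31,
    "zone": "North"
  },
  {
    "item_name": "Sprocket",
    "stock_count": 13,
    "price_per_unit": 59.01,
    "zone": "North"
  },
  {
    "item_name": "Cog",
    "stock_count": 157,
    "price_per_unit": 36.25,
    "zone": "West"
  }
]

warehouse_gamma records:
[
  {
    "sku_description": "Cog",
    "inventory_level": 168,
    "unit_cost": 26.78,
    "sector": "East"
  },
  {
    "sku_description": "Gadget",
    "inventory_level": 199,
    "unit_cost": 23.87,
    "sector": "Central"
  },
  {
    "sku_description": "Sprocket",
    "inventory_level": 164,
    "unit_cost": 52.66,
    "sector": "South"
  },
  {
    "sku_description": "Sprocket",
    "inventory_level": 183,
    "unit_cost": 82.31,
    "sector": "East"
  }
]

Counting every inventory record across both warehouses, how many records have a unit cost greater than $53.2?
5

Schema mapping: "price_per_unit" (warehouse_beta) = "unit_cost" (warehouse_gamma) = unit cost

Records > $53.2 in warehouse_beta: 4
Records > $53.2 in warehouse_gamma: 1

Total count: 4 + 1 = 5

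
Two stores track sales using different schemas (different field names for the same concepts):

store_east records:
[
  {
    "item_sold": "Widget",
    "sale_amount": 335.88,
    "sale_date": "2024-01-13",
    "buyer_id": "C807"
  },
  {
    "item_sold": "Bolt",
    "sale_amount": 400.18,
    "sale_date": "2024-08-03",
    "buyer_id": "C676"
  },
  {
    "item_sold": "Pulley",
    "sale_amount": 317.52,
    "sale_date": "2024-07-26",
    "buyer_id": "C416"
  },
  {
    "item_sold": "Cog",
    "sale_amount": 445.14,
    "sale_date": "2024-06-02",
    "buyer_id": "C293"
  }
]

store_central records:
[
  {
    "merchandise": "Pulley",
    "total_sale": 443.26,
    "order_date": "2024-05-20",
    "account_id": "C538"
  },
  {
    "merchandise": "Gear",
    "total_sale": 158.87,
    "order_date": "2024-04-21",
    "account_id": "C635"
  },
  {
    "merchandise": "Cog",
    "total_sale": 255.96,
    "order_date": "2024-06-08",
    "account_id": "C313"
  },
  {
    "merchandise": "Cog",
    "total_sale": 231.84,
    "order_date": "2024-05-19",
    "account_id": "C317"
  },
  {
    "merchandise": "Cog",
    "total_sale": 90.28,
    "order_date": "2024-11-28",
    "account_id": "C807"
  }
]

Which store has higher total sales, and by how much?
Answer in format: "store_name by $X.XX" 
store_east by $318.51

Schema mapping: "sale_amount" (store_east) = "total_sale" (store_central) = sale amount

Total for store_east: 1498.72
Total for store_central: 1180.21

Difference: |1498.72 - 1180.21| = 318.51
store_east has higher sales by $318.51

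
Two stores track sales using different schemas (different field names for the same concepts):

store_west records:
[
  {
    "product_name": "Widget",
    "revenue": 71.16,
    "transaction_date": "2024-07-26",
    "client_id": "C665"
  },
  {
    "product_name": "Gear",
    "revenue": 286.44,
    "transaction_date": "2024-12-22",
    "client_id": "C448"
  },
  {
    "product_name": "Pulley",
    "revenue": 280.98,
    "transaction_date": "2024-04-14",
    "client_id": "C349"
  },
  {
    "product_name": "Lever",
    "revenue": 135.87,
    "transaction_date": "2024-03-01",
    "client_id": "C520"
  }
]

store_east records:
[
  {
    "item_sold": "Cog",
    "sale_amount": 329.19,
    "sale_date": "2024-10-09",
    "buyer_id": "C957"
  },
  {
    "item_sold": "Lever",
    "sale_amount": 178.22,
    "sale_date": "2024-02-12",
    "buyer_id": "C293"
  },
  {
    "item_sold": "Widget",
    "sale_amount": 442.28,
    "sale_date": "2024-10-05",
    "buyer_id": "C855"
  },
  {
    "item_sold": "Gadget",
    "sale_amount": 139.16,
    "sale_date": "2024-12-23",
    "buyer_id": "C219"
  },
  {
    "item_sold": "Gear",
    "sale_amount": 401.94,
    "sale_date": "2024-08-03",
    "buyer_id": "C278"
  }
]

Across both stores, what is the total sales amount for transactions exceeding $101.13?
2194.08

Schema mapping: "revenue" (store_west) = "sale_amount" (store_east) = sale amount

Sum of sales > $101.13 in store_west: 703.29
Sum of sales > $101.13 in store_east: 1490.79

Total: 703.29 + 1490.79 = 2194.08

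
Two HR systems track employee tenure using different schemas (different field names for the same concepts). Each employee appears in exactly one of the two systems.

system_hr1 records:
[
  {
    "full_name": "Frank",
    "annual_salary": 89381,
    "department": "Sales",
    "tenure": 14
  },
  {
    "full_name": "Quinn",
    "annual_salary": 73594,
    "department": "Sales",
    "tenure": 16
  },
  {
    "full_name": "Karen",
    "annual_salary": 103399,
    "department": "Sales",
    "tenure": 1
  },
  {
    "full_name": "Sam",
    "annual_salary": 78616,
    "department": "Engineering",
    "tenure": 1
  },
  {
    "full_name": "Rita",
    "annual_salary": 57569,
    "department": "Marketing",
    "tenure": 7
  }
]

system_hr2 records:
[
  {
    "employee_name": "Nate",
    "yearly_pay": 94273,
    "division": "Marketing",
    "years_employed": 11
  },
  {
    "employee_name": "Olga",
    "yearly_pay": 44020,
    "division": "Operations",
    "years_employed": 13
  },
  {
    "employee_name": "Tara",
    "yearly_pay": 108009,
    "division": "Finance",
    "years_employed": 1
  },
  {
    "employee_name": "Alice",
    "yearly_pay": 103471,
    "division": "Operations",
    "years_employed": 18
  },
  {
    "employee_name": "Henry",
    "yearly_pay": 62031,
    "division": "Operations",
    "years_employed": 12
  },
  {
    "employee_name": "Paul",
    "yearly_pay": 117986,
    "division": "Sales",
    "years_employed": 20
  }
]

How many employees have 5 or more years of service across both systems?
8

Reconcile schemas: "tenure" (system_hr1) = "years_employed" (system_hr2) = years of service

From system_hr1: 3 employees with >= 5 years
From system_hr2: 5 employees with >= 5 years

Total: 3 + 5 = 8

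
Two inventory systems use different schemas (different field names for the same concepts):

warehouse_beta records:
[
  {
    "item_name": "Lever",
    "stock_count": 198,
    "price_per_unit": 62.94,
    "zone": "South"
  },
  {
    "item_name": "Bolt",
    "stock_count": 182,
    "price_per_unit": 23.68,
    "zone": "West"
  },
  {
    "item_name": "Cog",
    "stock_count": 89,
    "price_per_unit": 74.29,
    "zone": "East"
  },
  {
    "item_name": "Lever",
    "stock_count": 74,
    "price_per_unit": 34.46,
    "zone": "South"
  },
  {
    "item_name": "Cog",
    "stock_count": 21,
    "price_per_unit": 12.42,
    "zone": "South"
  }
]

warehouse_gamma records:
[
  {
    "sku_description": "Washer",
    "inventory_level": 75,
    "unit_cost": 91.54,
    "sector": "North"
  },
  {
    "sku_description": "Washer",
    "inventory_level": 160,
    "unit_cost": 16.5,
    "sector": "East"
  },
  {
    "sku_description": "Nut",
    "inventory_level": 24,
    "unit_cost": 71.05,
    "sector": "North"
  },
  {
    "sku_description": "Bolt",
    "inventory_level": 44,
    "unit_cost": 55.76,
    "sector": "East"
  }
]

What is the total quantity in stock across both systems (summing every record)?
867

To reconcile these schemas, identify the field holding the quantity in stock in each system:
1. In warehouse_beta it is "stock_count"
2. In warehouse_gamma it is "inventory_level"

From warehouse_beta: 198 + 182 + 89 + 74 + 21 = 564
From warehouse_gamma: 75 + 160 + 24 + 44 = 303

Total: 564 + 303 = 867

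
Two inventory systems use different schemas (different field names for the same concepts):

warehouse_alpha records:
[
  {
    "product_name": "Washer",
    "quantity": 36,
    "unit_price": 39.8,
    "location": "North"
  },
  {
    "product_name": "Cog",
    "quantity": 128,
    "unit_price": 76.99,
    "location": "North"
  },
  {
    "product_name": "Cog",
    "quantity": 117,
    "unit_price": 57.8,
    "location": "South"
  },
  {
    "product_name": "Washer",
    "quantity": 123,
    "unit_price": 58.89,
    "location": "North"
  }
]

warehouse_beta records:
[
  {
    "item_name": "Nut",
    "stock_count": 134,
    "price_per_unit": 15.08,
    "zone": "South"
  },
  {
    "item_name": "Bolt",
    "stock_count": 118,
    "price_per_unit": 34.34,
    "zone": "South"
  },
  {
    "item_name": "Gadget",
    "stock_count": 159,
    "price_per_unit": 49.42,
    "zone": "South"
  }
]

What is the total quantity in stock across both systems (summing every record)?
815

To reconcile these schemas, identify the field holding the quantity in stock in each system:
1. In warehouse_alpha it is "quantity"
2. In warehouse_beta it is "stock_count"

From warehouse_alpha: 36 + 128 + 117 + 123 = 404
From warehouse_beta: 134 + 118 + 159 = 411

Total: 404 + 411 = 815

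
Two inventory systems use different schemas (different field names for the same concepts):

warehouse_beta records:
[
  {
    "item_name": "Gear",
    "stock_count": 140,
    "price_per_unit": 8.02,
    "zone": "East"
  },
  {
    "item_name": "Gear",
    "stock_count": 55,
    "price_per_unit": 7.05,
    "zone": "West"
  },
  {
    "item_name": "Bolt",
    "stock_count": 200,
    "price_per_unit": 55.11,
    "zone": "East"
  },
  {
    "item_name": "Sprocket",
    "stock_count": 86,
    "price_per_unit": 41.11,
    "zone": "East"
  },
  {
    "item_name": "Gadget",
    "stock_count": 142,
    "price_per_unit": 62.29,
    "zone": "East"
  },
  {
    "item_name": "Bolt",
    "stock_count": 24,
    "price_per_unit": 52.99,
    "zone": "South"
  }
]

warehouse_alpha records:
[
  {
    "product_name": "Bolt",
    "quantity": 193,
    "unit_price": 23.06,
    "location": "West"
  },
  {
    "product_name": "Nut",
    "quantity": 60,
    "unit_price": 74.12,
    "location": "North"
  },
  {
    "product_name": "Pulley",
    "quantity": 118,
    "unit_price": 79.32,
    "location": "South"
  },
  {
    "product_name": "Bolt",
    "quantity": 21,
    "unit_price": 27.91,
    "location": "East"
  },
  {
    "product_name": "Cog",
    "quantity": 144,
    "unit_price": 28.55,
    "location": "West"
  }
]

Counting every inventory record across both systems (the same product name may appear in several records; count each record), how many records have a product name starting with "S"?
1

Schema mapping: "item_name" (warehouse_beta) = "product_name" (warehouse_alpha) = product name

Records with product name starting with "S" in warehouse_beta: 1
Records with product name starting with "S" in warehouse_alpha: 0

Total: 1 + 0 = 1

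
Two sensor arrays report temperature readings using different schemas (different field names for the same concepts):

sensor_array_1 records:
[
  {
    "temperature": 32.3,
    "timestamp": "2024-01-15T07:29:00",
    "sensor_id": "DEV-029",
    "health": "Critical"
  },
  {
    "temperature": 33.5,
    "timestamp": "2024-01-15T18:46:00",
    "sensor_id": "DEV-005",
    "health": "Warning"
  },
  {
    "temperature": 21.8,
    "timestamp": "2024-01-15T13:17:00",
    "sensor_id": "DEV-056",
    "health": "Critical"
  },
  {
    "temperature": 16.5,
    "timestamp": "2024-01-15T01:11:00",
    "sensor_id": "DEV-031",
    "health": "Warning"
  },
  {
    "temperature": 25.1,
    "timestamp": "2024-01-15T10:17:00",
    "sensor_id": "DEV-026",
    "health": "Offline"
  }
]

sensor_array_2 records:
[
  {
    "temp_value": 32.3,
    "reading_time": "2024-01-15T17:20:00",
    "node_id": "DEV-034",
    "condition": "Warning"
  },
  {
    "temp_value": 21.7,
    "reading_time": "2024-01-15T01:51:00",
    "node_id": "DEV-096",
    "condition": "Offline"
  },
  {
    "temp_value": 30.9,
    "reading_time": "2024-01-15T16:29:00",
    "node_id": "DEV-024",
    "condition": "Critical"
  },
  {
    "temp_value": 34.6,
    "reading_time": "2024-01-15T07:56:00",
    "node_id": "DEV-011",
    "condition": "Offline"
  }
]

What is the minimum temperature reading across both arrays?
16.5

Schema mapping: "temperature" (sensor_array_1) = "temp_value" (sensor_array_2) = temperature reading

Minimum in sensor_array_1: 16.5
Minimum in sensor_array_2: 21.7

Overall minimum: min(16.5, 21.7) = 16.5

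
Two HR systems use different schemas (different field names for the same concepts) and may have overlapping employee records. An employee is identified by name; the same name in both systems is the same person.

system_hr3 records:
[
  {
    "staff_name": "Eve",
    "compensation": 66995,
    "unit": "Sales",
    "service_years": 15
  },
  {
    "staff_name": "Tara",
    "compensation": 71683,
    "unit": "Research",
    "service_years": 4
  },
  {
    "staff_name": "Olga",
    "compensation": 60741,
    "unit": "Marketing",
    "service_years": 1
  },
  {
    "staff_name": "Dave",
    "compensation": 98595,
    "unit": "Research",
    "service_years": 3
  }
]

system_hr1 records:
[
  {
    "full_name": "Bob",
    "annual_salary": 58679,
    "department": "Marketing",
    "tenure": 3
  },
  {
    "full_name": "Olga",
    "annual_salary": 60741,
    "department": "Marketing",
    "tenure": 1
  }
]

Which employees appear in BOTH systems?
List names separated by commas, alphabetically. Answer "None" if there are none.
Olga

Schema mapping: "staff_name" (system_hr3) = "full_name" (system_hr1) = employee name

Names in system_hr3: ['Dave', 'Eve', 'Olga', 'Tara']
Names in system_hr1: ['Bob', 'Olga']

Intersection: ['Olga']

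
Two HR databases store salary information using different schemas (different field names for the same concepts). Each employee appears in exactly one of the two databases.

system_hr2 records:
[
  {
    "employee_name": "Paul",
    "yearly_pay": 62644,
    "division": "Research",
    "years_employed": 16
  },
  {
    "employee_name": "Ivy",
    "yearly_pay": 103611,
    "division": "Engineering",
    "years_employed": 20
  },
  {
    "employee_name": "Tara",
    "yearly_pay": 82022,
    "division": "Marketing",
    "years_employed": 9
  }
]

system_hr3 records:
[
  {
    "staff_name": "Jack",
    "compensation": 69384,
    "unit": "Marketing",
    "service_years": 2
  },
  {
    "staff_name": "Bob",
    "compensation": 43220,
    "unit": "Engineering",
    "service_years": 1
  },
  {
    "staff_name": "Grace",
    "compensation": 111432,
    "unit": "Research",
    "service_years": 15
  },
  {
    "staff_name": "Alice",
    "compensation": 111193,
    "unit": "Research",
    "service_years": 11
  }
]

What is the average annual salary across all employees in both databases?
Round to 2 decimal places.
83358.00

Schema mapping: "yearly_pay" (system_hr2) = "compensation" (system_hr3) = annual salary

All salaries: [62644, 103611, 82022, 69384, 43220, 111432, 111193]
Sum: 583506
Count: 7
Average: 583506 / 7 = 83358.00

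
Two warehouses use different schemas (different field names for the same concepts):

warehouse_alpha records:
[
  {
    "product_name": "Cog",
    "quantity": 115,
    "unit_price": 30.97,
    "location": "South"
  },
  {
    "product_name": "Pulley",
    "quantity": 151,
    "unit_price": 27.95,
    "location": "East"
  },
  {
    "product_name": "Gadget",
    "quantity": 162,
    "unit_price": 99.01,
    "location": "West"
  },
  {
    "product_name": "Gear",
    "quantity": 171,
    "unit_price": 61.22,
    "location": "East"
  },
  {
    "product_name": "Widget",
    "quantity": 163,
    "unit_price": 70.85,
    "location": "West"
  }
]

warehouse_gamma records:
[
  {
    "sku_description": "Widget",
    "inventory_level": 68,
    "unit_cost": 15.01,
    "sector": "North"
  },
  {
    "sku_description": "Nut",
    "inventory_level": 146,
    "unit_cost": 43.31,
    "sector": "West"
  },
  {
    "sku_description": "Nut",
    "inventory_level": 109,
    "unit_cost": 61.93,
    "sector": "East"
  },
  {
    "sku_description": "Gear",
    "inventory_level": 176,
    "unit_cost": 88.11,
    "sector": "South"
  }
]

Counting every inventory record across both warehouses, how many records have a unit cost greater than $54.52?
5

Schema mapping: "unit_price" (warehouse_alpha) = "unit_cost" (warehouse_gamma) = unit cost

Records > $54.52 in warehouse_alpha: 3
Records > $54.52 in warehouse_gamma: 2

Total count: 3 + 2 = 5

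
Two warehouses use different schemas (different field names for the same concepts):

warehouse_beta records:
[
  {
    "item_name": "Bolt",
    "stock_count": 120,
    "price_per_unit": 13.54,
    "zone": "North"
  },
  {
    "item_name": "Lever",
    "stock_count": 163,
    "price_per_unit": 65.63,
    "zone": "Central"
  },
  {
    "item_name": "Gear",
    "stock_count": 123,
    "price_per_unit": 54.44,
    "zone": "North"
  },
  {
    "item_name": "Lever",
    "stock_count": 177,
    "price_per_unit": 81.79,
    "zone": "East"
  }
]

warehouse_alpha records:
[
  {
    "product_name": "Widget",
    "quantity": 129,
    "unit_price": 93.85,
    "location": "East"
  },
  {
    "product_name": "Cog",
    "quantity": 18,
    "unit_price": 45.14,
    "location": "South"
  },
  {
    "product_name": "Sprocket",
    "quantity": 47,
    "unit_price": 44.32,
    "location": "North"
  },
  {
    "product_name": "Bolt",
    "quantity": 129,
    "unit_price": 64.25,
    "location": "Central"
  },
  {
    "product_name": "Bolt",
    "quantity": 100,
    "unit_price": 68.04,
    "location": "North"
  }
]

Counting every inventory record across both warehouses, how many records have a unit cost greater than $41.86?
8

Schema mapping: "price_per_unit" (warehouse_beta) = "unit_price" (warehouse_alpha) = unit cost

Records > $41.86 in warehouse_beta: 3
Records > $41.86 in warehouse_alpha: 5

Total count: 3 + 5 = 8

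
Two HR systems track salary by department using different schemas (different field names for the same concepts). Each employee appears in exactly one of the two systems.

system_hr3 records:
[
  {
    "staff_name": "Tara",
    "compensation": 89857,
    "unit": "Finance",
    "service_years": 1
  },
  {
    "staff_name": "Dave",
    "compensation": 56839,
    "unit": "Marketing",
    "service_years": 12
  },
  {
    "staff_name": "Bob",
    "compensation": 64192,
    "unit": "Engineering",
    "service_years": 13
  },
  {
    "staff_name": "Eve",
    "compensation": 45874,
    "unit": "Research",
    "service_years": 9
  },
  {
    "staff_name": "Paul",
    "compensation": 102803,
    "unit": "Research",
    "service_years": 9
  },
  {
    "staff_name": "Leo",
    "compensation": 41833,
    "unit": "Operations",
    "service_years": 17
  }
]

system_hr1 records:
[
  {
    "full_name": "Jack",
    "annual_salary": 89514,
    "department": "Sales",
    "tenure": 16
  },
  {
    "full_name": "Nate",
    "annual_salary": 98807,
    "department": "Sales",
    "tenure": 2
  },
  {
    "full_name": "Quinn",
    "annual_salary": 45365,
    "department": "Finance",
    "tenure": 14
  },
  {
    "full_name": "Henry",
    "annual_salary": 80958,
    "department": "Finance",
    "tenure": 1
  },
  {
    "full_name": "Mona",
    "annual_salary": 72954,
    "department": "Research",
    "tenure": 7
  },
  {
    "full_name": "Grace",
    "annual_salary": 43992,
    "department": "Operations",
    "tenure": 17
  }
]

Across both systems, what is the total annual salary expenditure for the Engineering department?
64192

Schema mappings:
- "unit" (system_hr3) = "department" (system_hr1) = department
- "compensation" (system_hr3) = "annual_salary" (system_hr1) = salary

Engineering salaries from system_hr3: 64192
Engineering salaries from system_hr1: 0

Total: 64192 + 0 = 64192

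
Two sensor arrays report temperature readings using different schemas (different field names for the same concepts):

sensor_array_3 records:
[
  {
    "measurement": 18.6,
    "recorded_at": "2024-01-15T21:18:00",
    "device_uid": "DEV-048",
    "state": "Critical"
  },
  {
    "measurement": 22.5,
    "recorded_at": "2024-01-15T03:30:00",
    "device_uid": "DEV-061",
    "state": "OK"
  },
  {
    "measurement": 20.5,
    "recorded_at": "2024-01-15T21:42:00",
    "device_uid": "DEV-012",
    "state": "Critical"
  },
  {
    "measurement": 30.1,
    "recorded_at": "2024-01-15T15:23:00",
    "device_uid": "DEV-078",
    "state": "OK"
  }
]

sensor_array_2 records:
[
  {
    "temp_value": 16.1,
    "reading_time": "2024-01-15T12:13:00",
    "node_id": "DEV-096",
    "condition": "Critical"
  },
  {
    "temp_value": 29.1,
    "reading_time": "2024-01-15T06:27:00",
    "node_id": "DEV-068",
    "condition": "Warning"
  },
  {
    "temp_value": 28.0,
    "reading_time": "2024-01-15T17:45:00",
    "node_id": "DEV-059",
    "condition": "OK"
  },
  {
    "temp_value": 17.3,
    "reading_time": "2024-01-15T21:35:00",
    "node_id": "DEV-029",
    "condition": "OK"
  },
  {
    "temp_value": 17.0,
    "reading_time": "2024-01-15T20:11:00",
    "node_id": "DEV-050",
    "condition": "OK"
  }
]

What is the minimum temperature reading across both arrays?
16.1

Schema mapping: "measurement" (sensor_array_3) = "temp_value" (sensor_array_2) = temperature reading

Minimum in sensor_array_3: 18.6
Minimum in sensor_array_2: 16.1

Overall minimum: min(18.6, 16.1) = 16.1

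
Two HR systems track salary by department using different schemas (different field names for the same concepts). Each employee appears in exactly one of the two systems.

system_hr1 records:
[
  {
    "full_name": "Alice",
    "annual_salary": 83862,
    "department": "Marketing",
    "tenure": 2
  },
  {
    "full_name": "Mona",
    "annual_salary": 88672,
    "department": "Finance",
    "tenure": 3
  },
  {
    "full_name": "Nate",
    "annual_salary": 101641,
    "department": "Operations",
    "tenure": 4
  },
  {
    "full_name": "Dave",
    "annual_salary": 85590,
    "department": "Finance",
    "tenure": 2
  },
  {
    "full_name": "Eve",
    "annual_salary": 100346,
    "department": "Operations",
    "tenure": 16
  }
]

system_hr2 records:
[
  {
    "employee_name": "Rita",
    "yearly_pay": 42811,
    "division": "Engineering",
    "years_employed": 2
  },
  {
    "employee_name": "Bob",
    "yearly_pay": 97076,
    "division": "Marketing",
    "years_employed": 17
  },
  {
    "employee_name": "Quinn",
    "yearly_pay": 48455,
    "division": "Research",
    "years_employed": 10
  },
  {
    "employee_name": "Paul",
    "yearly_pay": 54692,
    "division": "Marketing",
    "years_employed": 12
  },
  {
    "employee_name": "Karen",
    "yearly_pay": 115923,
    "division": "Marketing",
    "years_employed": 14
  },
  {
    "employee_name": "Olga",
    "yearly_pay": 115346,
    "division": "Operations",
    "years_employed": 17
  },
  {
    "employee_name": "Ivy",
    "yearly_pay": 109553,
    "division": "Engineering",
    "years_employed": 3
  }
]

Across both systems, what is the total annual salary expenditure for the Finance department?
174262

Schema mappings:
- "department" (system_hr1) = "division" (system_hr2) = department
- "annual_salary" (system_hr1) = "yearly_pay" (system_hr2) = salary

Finance salaries from system_hr1: 174262
Finance salaries from system_hr2: 0

Total: 174262 + 0 = 174262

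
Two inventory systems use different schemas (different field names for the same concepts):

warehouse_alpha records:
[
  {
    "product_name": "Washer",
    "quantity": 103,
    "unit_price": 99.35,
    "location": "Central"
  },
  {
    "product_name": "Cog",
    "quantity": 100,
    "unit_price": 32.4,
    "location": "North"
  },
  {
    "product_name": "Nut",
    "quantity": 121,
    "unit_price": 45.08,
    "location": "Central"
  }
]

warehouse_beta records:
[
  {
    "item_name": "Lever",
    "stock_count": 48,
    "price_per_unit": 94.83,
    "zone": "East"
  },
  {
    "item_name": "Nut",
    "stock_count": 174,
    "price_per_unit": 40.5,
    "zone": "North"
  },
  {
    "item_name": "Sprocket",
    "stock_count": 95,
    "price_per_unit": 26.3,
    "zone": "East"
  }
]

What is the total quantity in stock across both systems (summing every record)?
641

To reconcile these schemas, identify the field holding the quantity in stock in each system:
1. In warehouse_alpha it is "quantity"
2. In warehouse_beta it is "stock_count"

From warehouse_alpha: 103 + 100 + 121 = 324
From warehouse_beta: 48 + 174 + 95 = 317

Total: 324 + 317 = 641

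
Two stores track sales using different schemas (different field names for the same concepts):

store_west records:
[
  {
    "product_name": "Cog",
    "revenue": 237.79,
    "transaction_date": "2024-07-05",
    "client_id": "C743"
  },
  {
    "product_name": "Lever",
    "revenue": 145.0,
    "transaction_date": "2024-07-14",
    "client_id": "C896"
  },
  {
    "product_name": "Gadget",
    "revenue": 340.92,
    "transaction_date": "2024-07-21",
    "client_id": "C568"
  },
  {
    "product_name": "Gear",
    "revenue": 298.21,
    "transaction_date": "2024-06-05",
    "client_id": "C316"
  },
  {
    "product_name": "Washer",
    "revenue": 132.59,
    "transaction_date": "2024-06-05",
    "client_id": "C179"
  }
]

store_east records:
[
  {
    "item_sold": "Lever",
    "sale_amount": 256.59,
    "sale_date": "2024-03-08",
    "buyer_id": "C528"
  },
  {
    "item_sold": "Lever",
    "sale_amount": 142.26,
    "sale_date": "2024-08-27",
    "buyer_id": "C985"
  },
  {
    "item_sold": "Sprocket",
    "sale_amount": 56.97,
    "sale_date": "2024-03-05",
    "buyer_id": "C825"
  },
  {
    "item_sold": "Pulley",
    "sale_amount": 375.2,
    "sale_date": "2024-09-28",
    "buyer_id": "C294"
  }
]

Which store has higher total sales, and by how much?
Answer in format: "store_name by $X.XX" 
store_west by $323.49

Schema mapping: "revenue" (store_west) = "sale_amount" (store_east) = sale amount

Total for store_west: 1154.51
Total for store_east: 831.02

Difference: |1154.51 - 831.02| = 323.49
store_west has higher sales by $323.49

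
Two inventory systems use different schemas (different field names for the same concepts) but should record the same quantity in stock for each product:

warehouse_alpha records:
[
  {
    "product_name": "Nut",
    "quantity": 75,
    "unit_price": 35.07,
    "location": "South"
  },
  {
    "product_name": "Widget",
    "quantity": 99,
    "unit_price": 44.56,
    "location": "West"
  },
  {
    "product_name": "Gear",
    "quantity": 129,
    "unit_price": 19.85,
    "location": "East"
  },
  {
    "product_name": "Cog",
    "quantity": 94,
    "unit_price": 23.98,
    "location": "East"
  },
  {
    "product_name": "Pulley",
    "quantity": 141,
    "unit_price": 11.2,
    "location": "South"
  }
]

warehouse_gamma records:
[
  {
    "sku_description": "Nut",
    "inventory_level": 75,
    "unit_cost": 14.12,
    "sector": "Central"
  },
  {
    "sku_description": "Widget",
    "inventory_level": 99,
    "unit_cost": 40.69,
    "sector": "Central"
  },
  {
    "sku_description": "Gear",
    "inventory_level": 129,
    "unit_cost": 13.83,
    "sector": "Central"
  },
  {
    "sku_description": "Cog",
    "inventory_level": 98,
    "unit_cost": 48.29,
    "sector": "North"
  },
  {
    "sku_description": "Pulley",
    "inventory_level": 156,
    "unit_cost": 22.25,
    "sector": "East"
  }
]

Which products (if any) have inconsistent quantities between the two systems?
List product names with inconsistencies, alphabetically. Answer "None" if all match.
Cog, Pulley

Schema mappings:
- "product_name" (warehouse_alpha) = "sku_description" (warehouse_gamma) = product name
- "quantity" (warehouse_alpha) = "inventory_level" (warehouse_gamma) = quantity

Comparison:
  Nut: 75 vs 75 - MATCH
  Widget: 99 vs 99 - MATCH
  Gear: 129 vs 129 - MATCH
  Cog: 94 vs 98 - MISMATCH
  Pulley: 141 vs 156 - MISMATCH

Products with inconsistencies: Cog, Pulley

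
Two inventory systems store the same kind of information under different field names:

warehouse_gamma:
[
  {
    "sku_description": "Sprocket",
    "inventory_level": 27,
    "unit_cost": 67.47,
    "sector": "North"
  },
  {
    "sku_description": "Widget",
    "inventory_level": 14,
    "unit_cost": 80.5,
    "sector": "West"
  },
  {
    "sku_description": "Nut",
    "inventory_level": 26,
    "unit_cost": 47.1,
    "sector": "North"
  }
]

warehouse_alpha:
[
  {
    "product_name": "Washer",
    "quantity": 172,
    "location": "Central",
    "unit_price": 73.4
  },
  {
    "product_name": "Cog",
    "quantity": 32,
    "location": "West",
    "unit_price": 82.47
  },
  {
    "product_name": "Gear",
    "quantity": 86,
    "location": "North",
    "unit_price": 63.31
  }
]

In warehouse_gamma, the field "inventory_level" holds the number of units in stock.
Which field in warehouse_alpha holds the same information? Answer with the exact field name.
quantity

In warehouse_gamma, "inventory_level" holds the number of units in stock.
The fields in warehouse_alpha are: "product_name", "quantity", "location", "unit_price".
"quantity" is the match: the name refers to the same concept and its values are whole-number counts (e.g. 172, 32).
The other fields ("product_name", "location", "unit_price") hold different kinds of data.

So "inventory_level" in warehouse_gamma corresponds to "quantity" in warehouse_alpha.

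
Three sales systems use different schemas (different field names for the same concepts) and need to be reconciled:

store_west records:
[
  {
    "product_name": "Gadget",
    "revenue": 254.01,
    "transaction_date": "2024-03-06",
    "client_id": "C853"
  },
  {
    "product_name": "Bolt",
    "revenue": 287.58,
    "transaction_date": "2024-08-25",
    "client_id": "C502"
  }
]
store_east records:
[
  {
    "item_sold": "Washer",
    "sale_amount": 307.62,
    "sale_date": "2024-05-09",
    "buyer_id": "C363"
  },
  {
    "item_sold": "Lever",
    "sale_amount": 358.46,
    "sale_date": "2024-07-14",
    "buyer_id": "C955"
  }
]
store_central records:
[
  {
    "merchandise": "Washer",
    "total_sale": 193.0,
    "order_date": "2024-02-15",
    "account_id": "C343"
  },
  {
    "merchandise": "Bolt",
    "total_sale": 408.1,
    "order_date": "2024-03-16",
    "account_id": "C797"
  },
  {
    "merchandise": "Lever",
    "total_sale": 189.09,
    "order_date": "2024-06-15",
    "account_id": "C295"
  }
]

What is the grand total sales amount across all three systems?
1997.86

Schema reconciliation - all amount fields map to sale amount:

store_west (revenue): 541.59
store_east (sale_amount): 666.08
store_central (total_sale): 790.19

Grand total: 1997.86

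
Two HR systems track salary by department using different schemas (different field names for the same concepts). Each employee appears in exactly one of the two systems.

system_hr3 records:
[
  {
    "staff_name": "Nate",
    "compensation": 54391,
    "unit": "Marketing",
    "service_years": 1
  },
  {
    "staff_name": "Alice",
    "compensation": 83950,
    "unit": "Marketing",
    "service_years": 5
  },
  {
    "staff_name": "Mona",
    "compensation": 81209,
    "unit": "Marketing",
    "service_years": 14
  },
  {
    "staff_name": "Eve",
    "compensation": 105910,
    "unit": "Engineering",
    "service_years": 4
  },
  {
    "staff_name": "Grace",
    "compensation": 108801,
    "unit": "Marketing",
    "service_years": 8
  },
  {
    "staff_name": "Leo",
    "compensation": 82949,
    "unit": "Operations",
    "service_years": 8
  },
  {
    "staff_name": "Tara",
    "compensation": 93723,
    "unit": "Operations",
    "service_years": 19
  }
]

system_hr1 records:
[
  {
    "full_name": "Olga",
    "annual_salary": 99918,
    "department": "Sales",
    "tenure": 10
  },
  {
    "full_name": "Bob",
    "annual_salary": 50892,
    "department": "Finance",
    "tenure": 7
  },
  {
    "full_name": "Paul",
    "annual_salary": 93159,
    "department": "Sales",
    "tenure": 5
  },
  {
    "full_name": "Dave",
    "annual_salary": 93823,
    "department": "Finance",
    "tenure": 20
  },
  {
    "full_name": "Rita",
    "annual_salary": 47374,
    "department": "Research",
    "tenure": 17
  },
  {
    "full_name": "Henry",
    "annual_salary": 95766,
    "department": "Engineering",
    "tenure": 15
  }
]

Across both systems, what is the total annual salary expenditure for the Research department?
47374

Schema mappings:
- "unit" (system_hr3) = "department" (system_hr1) = department
- "compensation" (system_hr3) = "annual_salary" (system_hr1) = salary

Research salaries from system_hr3: 0
Research salaries from system_hr1: 47374

Total: 0 + 47374 = 47374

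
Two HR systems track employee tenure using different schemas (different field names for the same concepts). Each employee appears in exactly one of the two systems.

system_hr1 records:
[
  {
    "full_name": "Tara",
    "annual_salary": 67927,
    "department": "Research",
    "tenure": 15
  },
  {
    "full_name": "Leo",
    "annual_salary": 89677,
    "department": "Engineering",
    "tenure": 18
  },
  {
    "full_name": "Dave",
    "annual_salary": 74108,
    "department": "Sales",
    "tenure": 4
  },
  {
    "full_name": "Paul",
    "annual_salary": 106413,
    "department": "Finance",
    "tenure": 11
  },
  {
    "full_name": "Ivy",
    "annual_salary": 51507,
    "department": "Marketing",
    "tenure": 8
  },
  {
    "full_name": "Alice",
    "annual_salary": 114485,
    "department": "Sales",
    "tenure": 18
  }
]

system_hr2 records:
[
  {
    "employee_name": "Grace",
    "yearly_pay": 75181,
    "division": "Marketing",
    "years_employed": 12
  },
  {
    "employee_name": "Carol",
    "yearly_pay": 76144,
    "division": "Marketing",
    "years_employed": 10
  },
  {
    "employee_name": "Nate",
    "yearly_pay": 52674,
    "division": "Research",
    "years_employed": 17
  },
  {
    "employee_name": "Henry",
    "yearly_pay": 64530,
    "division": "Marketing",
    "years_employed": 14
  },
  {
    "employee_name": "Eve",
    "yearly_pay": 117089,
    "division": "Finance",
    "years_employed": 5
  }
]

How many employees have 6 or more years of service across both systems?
9

Reconcile schemas: "tenure" (system_hr1) = "years_employed" (system_hr2) = years of service

From system_hr1: 5 employees with >= 6 years
From system_hr2: 4 employees with >= 6 years

Total: 5 + 4 = 9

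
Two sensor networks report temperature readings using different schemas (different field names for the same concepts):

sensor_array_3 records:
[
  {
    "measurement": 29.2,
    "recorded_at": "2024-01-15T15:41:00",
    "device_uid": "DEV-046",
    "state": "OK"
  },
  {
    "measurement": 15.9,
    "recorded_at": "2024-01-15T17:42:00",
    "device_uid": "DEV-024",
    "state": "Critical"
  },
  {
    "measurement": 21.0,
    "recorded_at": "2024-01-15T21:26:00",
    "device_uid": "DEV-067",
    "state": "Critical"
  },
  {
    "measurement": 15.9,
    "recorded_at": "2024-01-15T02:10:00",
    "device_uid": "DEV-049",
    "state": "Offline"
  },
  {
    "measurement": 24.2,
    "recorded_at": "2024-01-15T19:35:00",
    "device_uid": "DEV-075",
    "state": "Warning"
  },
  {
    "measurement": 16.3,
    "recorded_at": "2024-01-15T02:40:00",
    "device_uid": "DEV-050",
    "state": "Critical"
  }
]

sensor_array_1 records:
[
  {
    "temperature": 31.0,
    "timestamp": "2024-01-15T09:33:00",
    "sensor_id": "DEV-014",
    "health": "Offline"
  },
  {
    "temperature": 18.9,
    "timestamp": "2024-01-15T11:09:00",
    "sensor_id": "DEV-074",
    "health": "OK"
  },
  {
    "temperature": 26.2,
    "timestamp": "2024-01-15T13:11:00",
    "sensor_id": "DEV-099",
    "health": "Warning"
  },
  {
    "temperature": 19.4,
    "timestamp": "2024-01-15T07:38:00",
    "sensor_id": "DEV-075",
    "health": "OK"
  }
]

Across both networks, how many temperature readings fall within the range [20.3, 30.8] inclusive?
4

Schema mapping: "measurement" (sensor_array_3) = "temperature" (sensor_array_1) = temperature

Readings in [20.3, 30.8] from sensor_array_3: 3
Readings in [20.3, 30.8] from sensor_array_1: 1

Total count: 3 + 1 = 4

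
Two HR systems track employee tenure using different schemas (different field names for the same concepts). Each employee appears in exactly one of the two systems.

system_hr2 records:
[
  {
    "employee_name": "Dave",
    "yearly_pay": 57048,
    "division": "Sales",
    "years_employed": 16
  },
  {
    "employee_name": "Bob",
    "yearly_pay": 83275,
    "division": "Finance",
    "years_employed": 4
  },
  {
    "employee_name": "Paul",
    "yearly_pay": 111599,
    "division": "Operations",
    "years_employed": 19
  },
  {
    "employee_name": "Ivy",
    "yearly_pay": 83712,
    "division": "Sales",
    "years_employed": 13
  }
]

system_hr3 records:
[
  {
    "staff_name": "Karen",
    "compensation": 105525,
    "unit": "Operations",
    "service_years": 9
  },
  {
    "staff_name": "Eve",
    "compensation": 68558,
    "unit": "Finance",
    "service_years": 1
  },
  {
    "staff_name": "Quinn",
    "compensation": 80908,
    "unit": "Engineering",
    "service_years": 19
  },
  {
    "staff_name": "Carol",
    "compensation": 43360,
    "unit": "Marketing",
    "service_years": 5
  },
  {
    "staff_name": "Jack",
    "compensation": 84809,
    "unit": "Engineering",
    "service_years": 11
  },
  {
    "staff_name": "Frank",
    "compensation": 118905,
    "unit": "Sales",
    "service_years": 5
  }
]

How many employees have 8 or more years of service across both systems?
6

Reconcile schemas: "years_employed" (system_hr2) = "service_years" (system_hr3) = years of service

From system_hr2: 3 employees with >= 8 years
From system_hr3: 3 employees with >= 8 years

Total: 3 + 3 = 6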